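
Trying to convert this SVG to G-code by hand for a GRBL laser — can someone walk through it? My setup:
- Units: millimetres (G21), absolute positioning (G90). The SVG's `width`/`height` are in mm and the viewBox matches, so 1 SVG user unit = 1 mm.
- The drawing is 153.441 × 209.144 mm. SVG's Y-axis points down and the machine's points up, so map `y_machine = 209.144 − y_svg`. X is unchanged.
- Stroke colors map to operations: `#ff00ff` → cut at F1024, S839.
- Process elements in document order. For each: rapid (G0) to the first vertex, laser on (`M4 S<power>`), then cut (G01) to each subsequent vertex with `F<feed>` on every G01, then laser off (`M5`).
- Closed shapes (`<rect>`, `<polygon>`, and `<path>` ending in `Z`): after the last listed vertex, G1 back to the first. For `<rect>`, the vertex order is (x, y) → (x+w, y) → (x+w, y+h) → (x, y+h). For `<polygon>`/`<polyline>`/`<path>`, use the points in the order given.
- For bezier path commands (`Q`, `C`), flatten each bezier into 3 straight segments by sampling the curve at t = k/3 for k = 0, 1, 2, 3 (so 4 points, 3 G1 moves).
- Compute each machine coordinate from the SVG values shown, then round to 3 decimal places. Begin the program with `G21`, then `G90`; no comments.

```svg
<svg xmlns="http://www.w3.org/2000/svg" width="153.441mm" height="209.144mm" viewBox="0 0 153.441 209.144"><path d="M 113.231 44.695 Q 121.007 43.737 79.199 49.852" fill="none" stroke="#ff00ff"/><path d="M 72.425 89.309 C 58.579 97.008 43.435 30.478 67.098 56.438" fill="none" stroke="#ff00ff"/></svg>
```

G21
G90
G0 X113.231 Y164.449
M4 S839
G01 X112.906 Y164.302 F1024
G01 X101.562 Y162.583 F1024
G01 X79.199 Y159.292 F1024
M5
G0 X72.425 Y119.835
M4 S839
G01 X59.632 Y130.704 F1024
G01 X54.885 Y154.011 F1024
G01 X67.098 Y152.706 F1024
M5

viewBox `0 0 153.441 209.144` with mm width/height → 1 unit = 1 mm. Flip: y_m = 209.144 − y_svg.

**Shape 1** — `<path>` quadratic bezier, stroke `#ff00ff` → cut (S839, F1024). Control points (SVG): P0=(113.231,44.695), P1=(121.007,43.737), P2=(79.199,49.852); sampled at t=k/3. Machine vertices: (113.231,164.449) → (112.906,164.302) → (101.562,162.583) → (79.199,159.292). Open path.

**Shape 2** — `<path>` cubic bezier, stroke `#ff00ff` → cut (S839, F1024). Control points (SVG): P0=(72.425,89.309), P1=(58.579,97.008), P2=(43.435,30.478), P3=(67.098,56.438); sampled at t=k/3. Machine vertices: (72.425,119.835) → (59.632,130.704) → (54.885,154.011) → (67.098,152.706). Open path.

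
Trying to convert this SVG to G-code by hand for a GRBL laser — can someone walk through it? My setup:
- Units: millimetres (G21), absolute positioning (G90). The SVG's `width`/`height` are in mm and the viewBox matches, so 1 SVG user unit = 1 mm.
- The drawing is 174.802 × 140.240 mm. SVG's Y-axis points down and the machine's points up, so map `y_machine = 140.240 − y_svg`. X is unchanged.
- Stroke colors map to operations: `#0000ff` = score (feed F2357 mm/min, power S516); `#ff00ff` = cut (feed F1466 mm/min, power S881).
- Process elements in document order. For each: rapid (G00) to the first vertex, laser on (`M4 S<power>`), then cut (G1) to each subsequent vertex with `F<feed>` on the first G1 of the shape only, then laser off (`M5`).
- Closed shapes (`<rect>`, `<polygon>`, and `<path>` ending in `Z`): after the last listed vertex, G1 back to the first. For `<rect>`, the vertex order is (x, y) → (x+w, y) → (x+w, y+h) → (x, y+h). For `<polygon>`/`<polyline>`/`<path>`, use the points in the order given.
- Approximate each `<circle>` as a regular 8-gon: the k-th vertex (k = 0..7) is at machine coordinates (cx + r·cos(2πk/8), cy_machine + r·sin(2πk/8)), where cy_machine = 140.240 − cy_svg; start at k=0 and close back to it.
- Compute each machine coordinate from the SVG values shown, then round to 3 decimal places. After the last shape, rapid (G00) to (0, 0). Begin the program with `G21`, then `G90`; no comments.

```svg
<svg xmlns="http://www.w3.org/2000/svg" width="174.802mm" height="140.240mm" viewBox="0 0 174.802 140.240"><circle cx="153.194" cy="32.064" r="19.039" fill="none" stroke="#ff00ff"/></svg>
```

G21
G90
G00 X172.233 Y108.176
M4 S881
G1 X166.657 Y121.639 F1466
G1 X153.194 Y127.215
G1 X139.731 Y121.639
G1 X134.155 Y108.176
G1 X139.731 Y94.713
G1 X153.194 Y89.137
G1 X166.657 Y94.713
G1 X172.233 Y108.176
M5
G00 X0.000 Y0.000

viewBox `0 0 174.802 140.240` with mm width/height → 1 unit = 1 mm. Flip: y_m = 140.240 − y_svg.

**Shape 1** — `<circle>` circle, stroke `#ff00ff` → cut (S881, F1466). Machine vertices: (172.233,108.176) → (166.657,121.639) → (153.194,127.215) → (139.731,121.639) → (134.155,108.176) → (139.731,94.713) → (153.194,89.137) → (166.657,94.713) → (172.233,108.176). Closed: final G1 returns to the first vertex.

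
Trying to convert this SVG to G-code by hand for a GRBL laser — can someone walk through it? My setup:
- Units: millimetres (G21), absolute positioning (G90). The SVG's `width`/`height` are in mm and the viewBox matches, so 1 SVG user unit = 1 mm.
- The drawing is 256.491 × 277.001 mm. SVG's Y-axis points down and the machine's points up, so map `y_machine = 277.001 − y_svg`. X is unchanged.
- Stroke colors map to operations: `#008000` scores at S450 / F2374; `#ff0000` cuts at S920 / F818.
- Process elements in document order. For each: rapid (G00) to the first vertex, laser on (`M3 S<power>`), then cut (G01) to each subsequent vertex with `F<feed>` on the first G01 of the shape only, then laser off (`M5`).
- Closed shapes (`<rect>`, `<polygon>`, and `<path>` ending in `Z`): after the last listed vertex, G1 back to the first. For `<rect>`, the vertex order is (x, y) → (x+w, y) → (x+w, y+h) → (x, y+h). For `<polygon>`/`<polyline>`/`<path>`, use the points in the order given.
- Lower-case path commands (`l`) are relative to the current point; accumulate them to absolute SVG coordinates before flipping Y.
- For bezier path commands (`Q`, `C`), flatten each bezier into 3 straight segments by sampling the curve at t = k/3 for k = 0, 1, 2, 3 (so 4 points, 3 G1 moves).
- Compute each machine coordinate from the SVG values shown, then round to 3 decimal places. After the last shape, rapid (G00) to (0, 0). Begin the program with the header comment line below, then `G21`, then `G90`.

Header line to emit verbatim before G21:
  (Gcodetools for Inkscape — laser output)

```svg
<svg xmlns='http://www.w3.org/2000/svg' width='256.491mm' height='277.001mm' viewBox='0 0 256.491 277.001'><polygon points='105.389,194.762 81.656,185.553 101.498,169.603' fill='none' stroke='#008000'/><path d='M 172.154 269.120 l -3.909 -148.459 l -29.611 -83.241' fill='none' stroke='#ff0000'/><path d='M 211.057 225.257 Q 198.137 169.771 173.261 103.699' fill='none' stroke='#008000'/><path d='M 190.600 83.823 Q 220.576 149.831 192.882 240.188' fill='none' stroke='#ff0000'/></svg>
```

Since the viewBox matches the mm dimensions, user units are millimetres directly. The only transform is the Y-flip y_m = 277.001 − y_svg.

Shape 1 is a regular polygon drawn with `<polygon>`. Its stroke #008000 means score at S450, F2374. After flipping Y the toolpath is (105.389,82.239) → (81.656,91.448) → (101.498,107.398) → (105.389,82.239), returning to the start.

Shape 2 is a open polyline drawn with `<path>`. Its stroke #ff0000 means cut at S920, F818. After flipping Y the toolpath is (172.154,7.881) → (168.245,156.340) → (138.634,239.581).

Shape 3 is a quadratic bezier drawn with `<path>`. Its stroke #008000 means score at S450, F2374. After flipping Y the toolpath is (211.057,51.744) → (201.115,89.911) → (188.517,130.430) → (173.261,173.302).

Shape 4 is a quadratic bezier drawn with `<path>`. Its stroke #ff0000 means cut at S920, F818. After flipping Y the toolpath is (190.600,193.178) → (204.176,146.467) → (204.937,94.346) → (192.882,36.813).

(Gcodetools for Inkscape — laser output)
G21
G90
G00 X105.389 Y82.239
M3 S450
G01 X81.656 Y91.448 F2374
G01 X101.498 Y107.398
G01 X105.389 Y82.239
M5
G00 X172.154 Y7.881
M3 S920
G01 X168.245 Y156.340 F818
G01 X138.634 Y239.581
M5
G00 X211.057 Y51.744
M3 S450
G01 X201.115 Y89.911 F2374
G01 X188.517 Y130.430
G01 X173.261 Y173.302
M5
G00 X190.600 Y193.178
M3 S920
G01 X204.176 Y146.467 F818
G01 X204.937 Y94.346
G01 X192.882 Y36.813
M5
G00 X0.000 Y0.000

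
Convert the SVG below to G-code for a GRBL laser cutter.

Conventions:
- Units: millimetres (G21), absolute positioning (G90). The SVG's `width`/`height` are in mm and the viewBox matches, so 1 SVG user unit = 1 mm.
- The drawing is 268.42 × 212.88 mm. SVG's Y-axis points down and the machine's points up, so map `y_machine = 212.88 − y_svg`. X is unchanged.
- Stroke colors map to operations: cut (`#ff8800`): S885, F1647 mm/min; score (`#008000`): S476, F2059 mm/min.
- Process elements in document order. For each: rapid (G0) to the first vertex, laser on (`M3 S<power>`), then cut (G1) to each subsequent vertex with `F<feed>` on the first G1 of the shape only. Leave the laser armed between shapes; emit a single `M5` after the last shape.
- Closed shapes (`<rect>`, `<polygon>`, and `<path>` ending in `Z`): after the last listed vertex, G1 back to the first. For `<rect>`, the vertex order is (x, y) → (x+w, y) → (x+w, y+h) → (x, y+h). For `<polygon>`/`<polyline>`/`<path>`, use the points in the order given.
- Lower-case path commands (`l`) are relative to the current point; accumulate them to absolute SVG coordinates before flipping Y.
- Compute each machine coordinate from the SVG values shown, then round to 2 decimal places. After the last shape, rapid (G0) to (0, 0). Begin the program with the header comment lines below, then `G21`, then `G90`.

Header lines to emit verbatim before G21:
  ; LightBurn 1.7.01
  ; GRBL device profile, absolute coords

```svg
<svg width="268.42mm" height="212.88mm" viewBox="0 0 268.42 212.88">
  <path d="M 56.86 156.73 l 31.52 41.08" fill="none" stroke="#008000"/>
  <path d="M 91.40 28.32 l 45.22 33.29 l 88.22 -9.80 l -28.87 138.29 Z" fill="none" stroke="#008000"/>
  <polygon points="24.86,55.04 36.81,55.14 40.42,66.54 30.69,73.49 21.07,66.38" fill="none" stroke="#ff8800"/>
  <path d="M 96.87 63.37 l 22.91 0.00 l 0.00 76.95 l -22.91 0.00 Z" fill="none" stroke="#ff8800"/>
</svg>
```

Since the viewBox matches the mm dimensions, user units are millimetres directly. The only transform is the Y-flip y_m = 212.88 − y_svg.

Shape 1 is a line segment drawn with `<path>`. Its stroke #008000 means score at S476, F2059. After flipping Y the toolpath is (56.86,56.15) → (88.38,15.07).

Shape 2 is a closed polygon drawn with `<path>`. Its stroke #008000 means score at S476, F2059. After flipping Y the toolpath is (91.40,184.56) → (136.62,151.27) → (224.84,161.07) → (195.97,22.78) → (91.40,184.56), returning to the start.

Shape 3 is a regular polygon drawn with `<polygon>`. Its stroke #ff8800 means cut at S885, F1647. After flipping Y the toolpath is (24.86,157.84) → (36.81,157.74) → (40.42,146.34) → (30.69,139.39) → (21.07,146.50) → (24.86,157.84), returning to the start.

Shape 4 is a rectangle drawn with `<path>`. Its stroke #ff8800 means cut at S885, F1647. After flipping Y the toolpath is (96.87,149.51) → (119.78,149.51) → (119.78,72.56) → (96.87,72.56) → (96.87,149.51), returning to the start.

; LightBurn 1.7.01
; GRBL device profile, absolute coords
G21
G90
G0 X56.86 Y56.15
M3 S476
G1 X88.38 Y15.07 F2059
G0 X91.40 Y184.56
M3 S476
G1 X136.62 Y151.27 F2059
G1 X224.84 Y161.07
G1 X195.97 Y22.78
G1 X91.40 Y184.56
G0 X24.86 Y157.84
M3 S885
G1 X36.81 Y157.74 F1647
G1 X40.42 Y146.34
G1 X30.69 Y139.39
G1 X21.07 Y146.50
G1 X24.86 Y157.84
G0 X96.87 Y149.51
M3 S885
G1 X119.78 Y149.51 F1647
G1 X119.78 Y72.56
G1 X96.87 Y72.56
G1 X96.87 Y149.51
M5
G0 X0.00 Y0.00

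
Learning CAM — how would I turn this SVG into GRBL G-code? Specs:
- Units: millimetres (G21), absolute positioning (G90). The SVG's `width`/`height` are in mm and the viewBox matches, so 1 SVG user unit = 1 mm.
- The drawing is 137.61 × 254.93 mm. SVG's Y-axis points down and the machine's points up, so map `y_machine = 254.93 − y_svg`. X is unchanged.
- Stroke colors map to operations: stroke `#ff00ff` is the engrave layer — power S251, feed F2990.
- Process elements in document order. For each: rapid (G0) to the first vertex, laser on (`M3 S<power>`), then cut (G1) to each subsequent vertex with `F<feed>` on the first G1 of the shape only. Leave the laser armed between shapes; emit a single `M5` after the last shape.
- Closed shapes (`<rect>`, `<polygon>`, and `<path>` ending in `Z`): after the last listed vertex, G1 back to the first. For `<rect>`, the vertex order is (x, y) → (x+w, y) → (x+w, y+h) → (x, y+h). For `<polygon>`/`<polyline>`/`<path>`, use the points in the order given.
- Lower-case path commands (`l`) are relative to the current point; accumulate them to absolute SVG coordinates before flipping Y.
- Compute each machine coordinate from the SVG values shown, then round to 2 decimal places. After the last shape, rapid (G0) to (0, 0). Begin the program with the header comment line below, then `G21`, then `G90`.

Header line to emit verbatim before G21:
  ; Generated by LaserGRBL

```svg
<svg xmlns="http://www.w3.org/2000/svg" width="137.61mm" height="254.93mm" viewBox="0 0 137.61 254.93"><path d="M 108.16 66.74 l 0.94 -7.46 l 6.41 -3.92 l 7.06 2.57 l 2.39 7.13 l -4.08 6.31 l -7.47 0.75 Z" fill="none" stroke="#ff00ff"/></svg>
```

Since the viewBox matches the mm dimensions, user units are millimetres directly. The only transform is the Y-flip y_m = 254.93 − y_svg.

Shape 1 is a regular polygon drawn with `<path>`. Its stroke #ff00ff means engrave at S251, F2990. After flipping Y the toolpath is (108.16,188.19) → (109.10,195.65) → (115.51,199.57) → (122.57,197.00) → (124.96,189.87) → (120.88,183.56) → (113.41,182.81) → (108.16,188.19), returning to the start.

; Generated by LaserGRBL
G21
G90
G0 X108.16 Y188.19
M3 S251
G1 X109.10 Y195.65 F2990
G1 X115.51 Y199.57
G1 X122.57 Y197.00
G1 X124.96 Y189.87
G1 X120.88 Y183.56
G1 X113.41 Y182.81
G1 X108.16 Y188.19
M5
G0 X0.00 Y0.00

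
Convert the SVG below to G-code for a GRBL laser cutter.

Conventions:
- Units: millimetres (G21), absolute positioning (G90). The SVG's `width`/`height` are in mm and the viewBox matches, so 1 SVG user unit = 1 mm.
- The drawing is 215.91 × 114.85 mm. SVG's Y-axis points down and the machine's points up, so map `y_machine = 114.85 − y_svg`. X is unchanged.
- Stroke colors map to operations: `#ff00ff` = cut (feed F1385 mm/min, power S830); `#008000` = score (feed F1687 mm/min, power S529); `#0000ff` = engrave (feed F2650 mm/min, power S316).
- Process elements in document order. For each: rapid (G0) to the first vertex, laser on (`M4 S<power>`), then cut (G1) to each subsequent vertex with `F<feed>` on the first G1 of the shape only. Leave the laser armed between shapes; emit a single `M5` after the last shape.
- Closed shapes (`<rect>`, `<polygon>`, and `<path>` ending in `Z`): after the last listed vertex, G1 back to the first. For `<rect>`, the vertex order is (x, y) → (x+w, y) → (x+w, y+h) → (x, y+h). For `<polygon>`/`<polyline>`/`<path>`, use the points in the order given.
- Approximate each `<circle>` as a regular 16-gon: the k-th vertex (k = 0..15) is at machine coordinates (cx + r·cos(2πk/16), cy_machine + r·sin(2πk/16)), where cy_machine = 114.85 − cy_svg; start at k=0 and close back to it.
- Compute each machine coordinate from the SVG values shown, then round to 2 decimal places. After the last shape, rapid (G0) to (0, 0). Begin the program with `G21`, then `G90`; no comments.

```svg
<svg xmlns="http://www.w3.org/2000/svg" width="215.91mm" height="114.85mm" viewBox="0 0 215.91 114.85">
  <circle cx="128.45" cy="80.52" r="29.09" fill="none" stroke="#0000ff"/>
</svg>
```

Since the viewBox matches the mm dimensions, user units are millimetres directly. The only transform is the Y-flip y_m = 114.85 − y_svg.

Shape 1 is a circle drawn with `<circle>`. Its stroke #0000ff means engrave at S316, F2650. After flipping Y the toolpath is (157.54,34.33) → (155.33,45.46) → (149.02,54.90) → (139.58,61.21) → (128.45,63.42) → (117.32,61.21) → (107.88,54.90) → (101.57,45.46) → (99.36,34.33) → (101.57,23.20) → (107.88,13.76) → (117.32,7.45) → (128.45,5.24) → (139.58,7.45) → (149.02,13.76) → (155.33,23.20) → (157.54,34.33), returning to the start.

G21
G90
G0 X157.54 Y34.33
M4 S316
G1 X155.33 Y45.46 F2650
G1 X149.02 Y54.90
G1 X139.58 Y61.21
G1 X128.45 Y63.42
G1 X117.32 Y61.21
G1 X107.88 Y54.90
G1 X101.57 Y45.46
G1 X99.36 Y34.33
G1 X101.57 Y23.20
G1 X107.88 Y13.76
G1 X117.32 Y7.45
G1 X128.45 Y5.24
G1 X139.58 Y7.45
G1 X149.02 Y13.76
G1 X155.33 Y23.20
G1 X157.54 Y34.33
M5
G0 X0.00 Y0.00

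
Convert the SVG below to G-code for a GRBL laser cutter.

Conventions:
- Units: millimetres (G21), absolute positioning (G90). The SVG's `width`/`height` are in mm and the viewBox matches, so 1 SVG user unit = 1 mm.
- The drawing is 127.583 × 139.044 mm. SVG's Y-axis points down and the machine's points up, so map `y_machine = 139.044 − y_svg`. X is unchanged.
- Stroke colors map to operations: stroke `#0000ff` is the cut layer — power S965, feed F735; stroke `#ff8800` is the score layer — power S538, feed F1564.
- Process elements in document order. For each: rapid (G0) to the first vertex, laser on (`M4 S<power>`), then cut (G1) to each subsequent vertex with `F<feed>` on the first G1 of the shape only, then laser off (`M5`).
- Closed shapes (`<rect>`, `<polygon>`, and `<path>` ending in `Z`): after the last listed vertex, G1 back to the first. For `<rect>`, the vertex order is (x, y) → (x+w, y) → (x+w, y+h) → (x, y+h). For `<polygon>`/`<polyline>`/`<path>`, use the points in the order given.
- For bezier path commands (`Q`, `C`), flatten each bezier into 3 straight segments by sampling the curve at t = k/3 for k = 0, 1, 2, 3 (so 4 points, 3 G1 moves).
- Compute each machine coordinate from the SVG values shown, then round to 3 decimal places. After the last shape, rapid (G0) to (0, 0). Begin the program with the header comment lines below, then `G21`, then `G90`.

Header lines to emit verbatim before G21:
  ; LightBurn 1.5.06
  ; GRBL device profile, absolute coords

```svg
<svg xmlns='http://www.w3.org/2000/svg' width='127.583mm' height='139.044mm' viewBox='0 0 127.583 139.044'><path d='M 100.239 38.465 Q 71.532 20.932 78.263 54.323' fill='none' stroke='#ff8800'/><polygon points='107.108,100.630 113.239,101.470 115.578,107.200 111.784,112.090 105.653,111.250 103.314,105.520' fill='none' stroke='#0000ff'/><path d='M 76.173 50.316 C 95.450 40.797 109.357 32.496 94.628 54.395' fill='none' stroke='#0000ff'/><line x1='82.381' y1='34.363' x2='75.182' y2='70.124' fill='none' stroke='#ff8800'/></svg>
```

; LightBurn 1.5.06
; GRBL device profile, absolute coords
G21
G90
G0 X100.239 Y100.579
M4 S538
G1 X85.039 Y106.609 F1564
G1 X77.713 Y101.323
G1 X78.263 Y84.721
M5
G0 X107.108 Y38.414
M4 S965
G1 X113.239 Y37.574 F735
G1 X115.578 Y31.844
G1 X111.784 Y26.954
G1 X105.653 Y27.794
G1 X103.314 Y33.524
G1 X107.108 Y38.414
M5
G0 X76.173 Y88.728
M4 S965
G1 X92.798 Y96.768 F735
G1 X100.673 Y97.555
G1 X94.628 Y84.649
M5
G0 X82.381 Y104.681
M4 S538
G1 X75.182 Y68.920 F1564
M5
G0 X0.000 Y0.000

viewBox `0 0 127.583 139.044` with mm width/height → 1 unit = 1 mm. Flip: y_m = 139.044 − y_svg.

**Shape 1** — `<path>` quadratic bezier, stroke `#ff8800` → score (S538, F1564). Control points (SVG): P0=(100.239,38.465), P1=(71.532,20.932), P2=(78.263,54.323); sampled at t=k/3. Machine vertices: (100.239,100.579) → (85.039,106.609) → (77.713,101.323) → (78.263,84.721). Open path.

**Shape 2** — `<polygon>` regular polygon, stroke `#0000ff` → cut (S965, F735). Machine vertices: (107.108,38.414) → (113.239,37.574) → (115.578,31.844) → (111.784,26.954) → (105.653,27.794) → (103.314,33.524) → (107.108,38.414). Closed: final G1 returns to the first vertex.

**Shape 3** — `<path>` cubic bezier, stroke `#0000ff` → cut (S965, F735). Control points (SVG): P0=(76.173,50.316), P1=(95.450,40.797), P2=(109.357,32.496), P3=(94.628,54.395); sampled at t=k/3. Machine vertices: (76.173,88.728) → (92.798,96.768) → (100.673,97.555) → (94.628,84.649). Open path.

**Shape 4** — `<line>` line segment, stroke `#ff8800` → score (S538, F1564). Machine vertices: (82.381,104.681) → (75.182,68.920). Open path.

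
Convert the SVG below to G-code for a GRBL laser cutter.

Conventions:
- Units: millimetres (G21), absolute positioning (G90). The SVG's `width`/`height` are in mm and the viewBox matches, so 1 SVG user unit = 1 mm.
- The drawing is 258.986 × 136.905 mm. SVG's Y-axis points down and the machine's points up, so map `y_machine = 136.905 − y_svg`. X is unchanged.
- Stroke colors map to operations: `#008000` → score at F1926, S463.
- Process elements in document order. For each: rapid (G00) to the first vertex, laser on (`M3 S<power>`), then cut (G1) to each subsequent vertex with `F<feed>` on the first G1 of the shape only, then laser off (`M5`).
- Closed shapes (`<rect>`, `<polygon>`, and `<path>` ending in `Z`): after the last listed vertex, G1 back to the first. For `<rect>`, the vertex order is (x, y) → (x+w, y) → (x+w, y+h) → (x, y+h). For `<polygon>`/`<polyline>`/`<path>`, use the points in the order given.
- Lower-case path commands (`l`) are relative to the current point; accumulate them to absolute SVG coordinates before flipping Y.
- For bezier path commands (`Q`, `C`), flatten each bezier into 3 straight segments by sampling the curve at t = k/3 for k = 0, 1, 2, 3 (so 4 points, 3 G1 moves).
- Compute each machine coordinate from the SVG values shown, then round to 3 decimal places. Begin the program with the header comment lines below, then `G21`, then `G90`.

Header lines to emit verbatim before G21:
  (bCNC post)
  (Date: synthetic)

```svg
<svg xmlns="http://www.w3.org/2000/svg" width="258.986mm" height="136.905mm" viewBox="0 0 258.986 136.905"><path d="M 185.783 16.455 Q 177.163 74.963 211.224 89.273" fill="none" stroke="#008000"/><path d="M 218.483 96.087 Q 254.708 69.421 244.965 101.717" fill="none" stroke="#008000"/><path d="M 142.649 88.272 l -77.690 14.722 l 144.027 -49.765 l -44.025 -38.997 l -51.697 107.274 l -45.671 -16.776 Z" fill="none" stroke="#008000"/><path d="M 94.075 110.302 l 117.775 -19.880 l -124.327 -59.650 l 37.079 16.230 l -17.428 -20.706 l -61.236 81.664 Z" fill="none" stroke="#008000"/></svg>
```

Since the viewBox matches the mm dimensions, user units are millimetres directly. The only transform is the Y-flip y_m = 136.905 − y_svg.

Shape 1 is a quadratic bezier drawn with `<path>`. Its stroke #008000 means score at S463, F1926. After flipping Y the toolpath is (185.783,120.450) → (184.779,86.356) → (193.259,62.083) → (211.224,47.632).

Shape 2 is a quadratic bezier drawn with `<path>`. Its stroke #008000 means score at S463, F1926. After flipping Y the toolpath is (218.483,40.818) → (237.525,52.044) → (246.353,50.167) → (244.965,35.188).

Shape 3 is a closed polygon drawn with `<path>`. Its stroke #008000 means score at S463, F1926. After flipping Y the toolpath is (142.649,48.633) → (64.959,33.911) → (208.986,83.676) → (164.961,122.673) → (113.264,15.399) → (67.593,32.175) → (142.649,48.633), returning to the start.

Shape 4 is a closed polygon drawn with `<path>`. Its stroke #008000 means score at S463, F1926. After flipping Y the toolpath is (94.075,26.603) → (211.850,46.483) → (87.523,106.133) → (124.602,89.903) → (107.174,110.609) → (45.938,28.945) → (94.075,26.603), returning to the start.

(bCNC post)
(Date: synthetic)
G21
G90
G00 X185.783 Y120.450
M3 S463
G1 X184.779 Y86.356 F1926
G1 X193.259 Y62.083
G1 X211.224 Y47.632
M5
G00 X218.483 Y40.818
M3 S463
G1 X237.525 Y52.044 F1926
G1 X246.353 Y50.167
G1 X244.965 Y35.188
M5
G00 X142.649 Y48.633
M3 S463
G1 X64.959 Y33.911 F1926
G1 X208.986 Y83.676
G1 X164.961 Y122.673
G1 X113.264 Y15.399
G1 X67.593 Y32.175
G1 X142.649 Y48.633
M5
G00 X94.075 Y26.603
M3 S463
G1 X211.850 Y46.483 F1926
G1 X87.523 Y106.133
G1 X124.602 Y89.903
G1 X107.174 Y110.609
G1 X45.938 Y28.945
G1 X94.075 Y26.603
M5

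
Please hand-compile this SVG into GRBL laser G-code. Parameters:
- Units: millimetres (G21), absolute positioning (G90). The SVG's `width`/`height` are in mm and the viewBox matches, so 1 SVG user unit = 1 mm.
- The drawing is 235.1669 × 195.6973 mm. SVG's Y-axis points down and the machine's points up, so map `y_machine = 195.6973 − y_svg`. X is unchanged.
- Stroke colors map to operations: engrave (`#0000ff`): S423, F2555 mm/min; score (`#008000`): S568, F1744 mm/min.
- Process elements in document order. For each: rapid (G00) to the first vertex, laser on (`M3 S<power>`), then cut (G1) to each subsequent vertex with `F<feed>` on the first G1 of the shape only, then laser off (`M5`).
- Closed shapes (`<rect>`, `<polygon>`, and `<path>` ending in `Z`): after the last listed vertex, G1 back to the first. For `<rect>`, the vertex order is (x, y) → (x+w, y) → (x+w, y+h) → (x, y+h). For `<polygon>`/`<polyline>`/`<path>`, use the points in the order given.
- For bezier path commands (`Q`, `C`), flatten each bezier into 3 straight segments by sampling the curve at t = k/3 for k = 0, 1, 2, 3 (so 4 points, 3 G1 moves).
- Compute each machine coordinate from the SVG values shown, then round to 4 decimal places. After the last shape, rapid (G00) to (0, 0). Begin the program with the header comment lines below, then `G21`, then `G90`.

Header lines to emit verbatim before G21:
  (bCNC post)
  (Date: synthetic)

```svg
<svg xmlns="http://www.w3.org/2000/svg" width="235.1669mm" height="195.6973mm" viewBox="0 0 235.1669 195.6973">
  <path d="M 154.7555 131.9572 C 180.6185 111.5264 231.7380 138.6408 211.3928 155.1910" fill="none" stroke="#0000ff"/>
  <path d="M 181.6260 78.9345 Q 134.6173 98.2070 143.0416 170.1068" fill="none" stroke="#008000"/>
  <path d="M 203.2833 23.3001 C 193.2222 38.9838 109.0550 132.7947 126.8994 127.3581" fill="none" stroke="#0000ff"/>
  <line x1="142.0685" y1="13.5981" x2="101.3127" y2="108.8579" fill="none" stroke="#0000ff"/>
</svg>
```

Since the viewBox matches the mm dimensions, user units are millimetres directly. The only transform is the Y-flip y_m = 195.6973 − y_svg.

Shape 1 is a cubic bezier drawn with `<path>`. Its stroke #0000ff means engrave at S423, F2555. After flipping Y the toolpath is (154.7555,63.7401) → (185.4551,70.4747) → (211.4987,58.4257) → (211.3928,40.5063).

Shape 2 is a quadratic bezier drawn with `<path>`. Its stroke #008000 means score at S568, F1744. After flipping Y the toolpath is (181.6260,116.7628) → (156.4461,98.0670) → (143.5846,67.6762) → (143.0416,25.5905).

Shape 3 is a cubic bezier drawn with `<path>`. Its stroke #0000ff means engrave at S423, F2555. After flipping Y the toolpath is (203.2833,172.3972) → (175.0430,137.2405) → (136.5360,89.4157) → (126.8994,68.3392).

Shape 4 is a line segment drawn with `<line>`. Its stroke #0000ff means engrave at S423, F2555. After flipping Y the toolpath is (142.0685,182.0992) → (101.3127,86.8394).

(bCNC post)
(Date: synthetic)
G21
G90
G00 X154.7555 Y63.7401
M3 S423
G1 X185.4551 Y70.4747 F2555
G1 X211.4987 Y58.4257
G1 X211.3928 Y40.5063
M5
G00 X181.6260 Y116.7628
M3 S568
G1 X156.4461 Y98.0670 F1744
G1 X143.5846 Y67.6762
G1 X143.0416 Y25.5905
M5
G00 X203.2833 Y172.3972
M3 S423
G1 X175.0430 Y137.2405 F2555
G1 X136.5360 Y89.4157
G1 X126.8994 Y68.3392
M5
G00 X142.0685 Y182.0992
M3 S423
G1 X101.3127 Y86.8394 F2555
M5
G00 X0.0000 Y0.0000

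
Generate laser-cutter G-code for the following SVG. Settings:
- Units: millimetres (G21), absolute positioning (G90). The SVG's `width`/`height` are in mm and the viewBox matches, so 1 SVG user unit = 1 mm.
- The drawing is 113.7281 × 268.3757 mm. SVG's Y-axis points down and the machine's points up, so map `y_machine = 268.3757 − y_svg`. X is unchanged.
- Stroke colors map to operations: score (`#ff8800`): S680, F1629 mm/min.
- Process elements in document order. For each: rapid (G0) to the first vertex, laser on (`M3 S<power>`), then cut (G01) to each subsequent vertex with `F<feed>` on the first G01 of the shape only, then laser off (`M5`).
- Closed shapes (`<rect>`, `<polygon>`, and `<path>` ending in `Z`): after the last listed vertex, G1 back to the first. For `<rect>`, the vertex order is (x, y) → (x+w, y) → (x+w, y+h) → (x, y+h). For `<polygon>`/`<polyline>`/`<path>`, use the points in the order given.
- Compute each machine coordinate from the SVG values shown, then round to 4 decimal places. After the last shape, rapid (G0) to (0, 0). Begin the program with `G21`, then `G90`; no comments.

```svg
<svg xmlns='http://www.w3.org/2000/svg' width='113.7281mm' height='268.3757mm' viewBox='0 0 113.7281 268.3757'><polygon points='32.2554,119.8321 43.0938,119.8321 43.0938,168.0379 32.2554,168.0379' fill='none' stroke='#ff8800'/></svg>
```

viewBox `0 0 113.7281 268.3757` with mm width/height → 1 unit = 1 mm. Flip: y_m = 268.3757 − y_svg.

**Shape 1** — `<polygon>` rectangle, stroke `#ff8800` → score (S680, F1629). Machine vertices: (32.2554,148.5436) → (43.0938,148.5436) → (43.0938,100.3378) → (32.2554,100.3378) → (32.2554,148.5436). Closed: final G1 returns to the first vertex.

G21
G90
G0 X32.2554 Y148.5436
M3 S680
G01 X43.0938 Y148.5436 F1629
G01 X43.0938 Y100.3378
G01 X32.2554 Y100.3378
G01 X32.2554 Y148.5436
M5
G0 X0.0000 Y0.0000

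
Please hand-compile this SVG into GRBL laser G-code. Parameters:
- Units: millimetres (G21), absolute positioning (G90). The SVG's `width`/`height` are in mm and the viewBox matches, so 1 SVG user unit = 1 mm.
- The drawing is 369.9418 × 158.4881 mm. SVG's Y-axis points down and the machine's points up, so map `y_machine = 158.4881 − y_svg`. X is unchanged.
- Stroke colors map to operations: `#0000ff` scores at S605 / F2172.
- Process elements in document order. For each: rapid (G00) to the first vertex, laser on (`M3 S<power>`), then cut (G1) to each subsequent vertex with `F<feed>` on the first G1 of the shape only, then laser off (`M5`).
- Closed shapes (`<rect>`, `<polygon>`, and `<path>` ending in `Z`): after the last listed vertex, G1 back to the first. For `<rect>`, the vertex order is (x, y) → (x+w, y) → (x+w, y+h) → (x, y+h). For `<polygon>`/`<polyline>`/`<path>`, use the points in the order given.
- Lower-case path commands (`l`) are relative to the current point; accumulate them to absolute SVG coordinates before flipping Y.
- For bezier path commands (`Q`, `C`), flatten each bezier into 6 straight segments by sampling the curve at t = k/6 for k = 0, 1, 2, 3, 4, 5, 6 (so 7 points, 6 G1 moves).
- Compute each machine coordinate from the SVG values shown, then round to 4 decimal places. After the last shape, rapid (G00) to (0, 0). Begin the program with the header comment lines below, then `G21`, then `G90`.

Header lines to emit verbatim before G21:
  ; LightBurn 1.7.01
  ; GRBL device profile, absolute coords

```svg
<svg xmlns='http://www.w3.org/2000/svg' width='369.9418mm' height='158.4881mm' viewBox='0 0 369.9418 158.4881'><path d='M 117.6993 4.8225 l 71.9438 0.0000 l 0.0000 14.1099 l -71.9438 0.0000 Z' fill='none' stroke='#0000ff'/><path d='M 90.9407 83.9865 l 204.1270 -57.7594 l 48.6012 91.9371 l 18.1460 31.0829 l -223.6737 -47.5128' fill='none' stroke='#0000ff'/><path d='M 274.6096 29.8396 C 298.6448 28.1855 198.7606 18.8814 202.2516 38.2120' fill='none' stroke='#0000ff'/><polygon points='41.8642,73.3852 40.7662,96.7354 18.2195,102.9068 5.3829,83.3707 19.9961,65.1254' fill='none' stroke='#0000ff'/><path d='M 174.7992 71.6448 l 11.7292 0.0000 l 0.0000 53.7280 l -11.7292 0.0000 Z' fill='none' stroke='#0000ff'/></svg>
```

; LightBurn 1.7.01
; GRBL device profile, absolute coords
G21
G90
G00 X117.6993 Y153.6656
M3 S605
G1 X189.6431 Y153.6656 F2172
G1 X189.6431 Y139.5557
G1 X117.6993 Y139.5557
G1 X117.6993 Y153.6656
M5
G00 X90.9407 Y74.5016
M3 S605
G1 X295.0677 Y132.2610 F2172
G1 X343.6689 Y40.3239
G1 X361.8149 Y9.2410
G1 X138.1412 Y56.7538
M5
G00 X274.6096 Y128.6485
M3 S605
G1 X277.3529 Y129.9451 F2172
G1 X265.7567 Y131.5087
G1 X246.1347 Y132.3316
G1 X224.8007 Y131.4057
G1 X208.0684 Y127.7232
G1 X202.2516 Y120.2761
M5
G00 X41.8642 Y85.1029
M3 S605
G1 X40.7662 Y61.7527 F2172
G1 X18.2195 Y55.5813
G1 X5.3829 Y75.1174
G1 X19.9961 Y93.3627
G1 X41.8642 Y85.1029
M5
G00 X174.7992 Y86.8433
M3 S605
G1 X186.5284 Y86.8433 F2172
G1 X186.5284 Y33.1153
G1 X174.7992 Y33.1153
G1 X174.7992 Y86.8433
M5
G00 X0.0000 Y0.0000

1 u = 1 mm; y_m = 158.4881 − y.

[1] `<path>` rectangle, #0000ff→score S605 F2172: (117.6993,153.6656) → (189.6431,153.6656) → (189.6431,139.5557) → (117.6993,139.5557) → (117.6993,153.6656) (closed)

[2] `<path>` open polyline, #0000ff→score S605 F2172: (90.9407,74.5016) → (295.0677,132.2610) → (343.6689,40.3239) → (361.8149,9.2410) → (138.1412,56.7538)

[3] `<path>` cubic bezier, #0000ff→score S605 F2172: (274.6096,128.6485) → (277.3529,129.9451) → (265.7567,131.5087) → (246.1347,132.3316) → (224.8007,131.4057) → (208.0684,127.7232) → (202.2516,120.2761)

[4] `<polygon>` regular polygon, #0000ff→score S605 F2172: (41.8642,85.1029) → (40.7662,61.7527) → (18.2195,55.5813) → (5.3829,75.1174) → (19.9961,93.3627) → (41.8642,85.1029) (closed)

[5] `<path>` rectangle, #0000ff→score S605 F2172: (174.7992,86.8433) → (186.5284,86.8433) → (186.5284,33.1153) → (174.7992,33.1153) → (174.7992,86.8433) (closed)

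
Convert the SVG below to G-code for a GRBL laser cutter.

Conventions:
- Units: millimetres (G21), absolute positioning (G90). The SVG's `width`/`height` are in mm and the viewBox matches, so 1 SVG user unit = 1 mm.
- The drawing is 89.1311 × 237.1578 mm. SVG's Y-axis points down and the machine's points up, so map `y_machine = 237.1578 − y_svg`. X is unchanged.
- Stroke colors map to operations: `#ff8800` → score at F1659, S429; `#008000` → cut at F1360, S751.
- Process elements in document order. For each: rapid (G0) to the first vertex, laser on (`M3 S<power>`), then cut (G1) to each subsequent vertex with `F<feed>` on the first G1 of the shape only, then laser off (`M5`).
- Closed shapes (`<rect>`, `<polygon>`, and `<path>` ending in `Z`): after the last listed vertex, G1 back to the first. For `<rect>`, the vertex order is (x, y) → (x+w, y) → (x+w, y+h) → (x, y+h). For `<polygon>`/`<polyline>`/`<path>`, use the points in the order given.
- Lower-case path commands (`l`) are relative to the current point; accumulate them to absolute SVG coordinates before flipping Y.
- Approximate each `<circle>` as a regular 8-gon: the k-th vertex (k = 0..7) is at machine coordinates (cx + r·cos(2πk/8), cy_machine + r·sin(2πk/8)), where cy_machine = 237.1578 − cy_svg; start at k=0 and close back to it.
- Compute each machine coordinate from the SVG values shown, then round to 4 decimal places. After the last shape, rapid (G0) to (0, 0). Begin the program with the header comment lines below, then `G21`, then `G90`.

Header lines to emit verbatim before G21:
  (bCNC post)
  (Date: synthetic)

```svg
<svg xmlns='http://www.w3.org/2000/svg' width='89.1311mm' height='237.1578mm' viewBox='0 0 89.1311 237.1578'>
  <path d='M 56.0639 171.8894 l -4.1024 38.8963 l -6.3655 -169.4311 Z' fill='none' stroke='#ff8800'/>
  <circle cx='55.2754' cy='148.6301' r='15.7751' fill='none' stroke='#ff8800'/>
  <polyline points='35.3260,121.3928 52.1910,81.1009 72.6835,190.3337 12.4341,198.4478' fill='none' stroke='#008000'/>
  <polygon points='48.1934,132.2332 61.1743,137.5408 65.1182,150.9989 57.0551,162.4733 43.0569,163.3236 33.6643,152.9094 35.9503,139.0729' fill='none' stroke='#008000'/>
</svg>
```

(bCNC post)
(Date: synthetic)
G21
G90
G0 X56.0639 Y65.2684
M3 S429
G1 X51.9615 Y26.3721 F1659
G1 X45.5960 Y195.8032
G1 X56.0639 Y65.2684
M5
G0 X71.0505 Y88.5277
M3 S429
G1 X66.4301 Y99.6824 F1659
G1 X55.2754 Y104.3028
G1 X44.1207 Y99.6824
G1 X39.5003 Y88.5277
G1 X44.1207 Y77.3730
G1 X55.2754 Y72.7526
G1 X66.4301 Y77.3730
G1 X71.0505 Y88.5277
M5
G0 X35.3260 Y115.7650
M3 S751
G1 X52.1910 Y156.0569 F1360
G1 X72.6835 Y46.8241
G1 X12.4341 Y38.7100
M5
G0 X48.1934 Y104.9246
M3 S751
G1 X61.1743 Y99.6170 F1360
G1 X65.1182 Y86.1589
G1 X57.0551 Y74.6845
G1 X43.0569 Y73.8342
G1 X33.6643 Y84.2484
G1 X35.9503 Y98.0849
G1 X48.1934 Y104.9246
M5
G0 X0.0000 Y0.0000

1 u = 1 mm; y_m = 237.1578 − y.

[1] `<path>` closed polygon, #ff8800→score S429 F1659: (56.0639,65.2684) → (51.9615,26.3721) → (45.5960,195.8032) → (56.0639,65.2684) (closed)

[2] `<circle>` circle, #ff8800→score S429 F1659: (71.0505,88.5277) → (66.4301,99.6824) → (55.2754,104.3028) → (44.1207,99.6824) → (39.5003,88.5277) → (44.1207,77.3730) → (55.2754,72.7526) → (66.4301,77.3730) → (71.0505,88.5277) (closed)

[3] `<polyline>` open polyline, #008000→cut S751 F1360: (35.3260,115.7650) → (52.1910,156.0569) → (72.6835,46.8241) → (12.4341,38.7100)

[4] `<polygon>` regular polygon, #008000→cut S751 F1360: (48.1934,104.9246) → (61.1743,99.6170) → (65.1182,86.1589) → (57.0551,74.6845) → (43.0569,73.8342) → (33.6643,84.2484) → (35.9503,98.0849) → (48.1934,104.9246) (closed)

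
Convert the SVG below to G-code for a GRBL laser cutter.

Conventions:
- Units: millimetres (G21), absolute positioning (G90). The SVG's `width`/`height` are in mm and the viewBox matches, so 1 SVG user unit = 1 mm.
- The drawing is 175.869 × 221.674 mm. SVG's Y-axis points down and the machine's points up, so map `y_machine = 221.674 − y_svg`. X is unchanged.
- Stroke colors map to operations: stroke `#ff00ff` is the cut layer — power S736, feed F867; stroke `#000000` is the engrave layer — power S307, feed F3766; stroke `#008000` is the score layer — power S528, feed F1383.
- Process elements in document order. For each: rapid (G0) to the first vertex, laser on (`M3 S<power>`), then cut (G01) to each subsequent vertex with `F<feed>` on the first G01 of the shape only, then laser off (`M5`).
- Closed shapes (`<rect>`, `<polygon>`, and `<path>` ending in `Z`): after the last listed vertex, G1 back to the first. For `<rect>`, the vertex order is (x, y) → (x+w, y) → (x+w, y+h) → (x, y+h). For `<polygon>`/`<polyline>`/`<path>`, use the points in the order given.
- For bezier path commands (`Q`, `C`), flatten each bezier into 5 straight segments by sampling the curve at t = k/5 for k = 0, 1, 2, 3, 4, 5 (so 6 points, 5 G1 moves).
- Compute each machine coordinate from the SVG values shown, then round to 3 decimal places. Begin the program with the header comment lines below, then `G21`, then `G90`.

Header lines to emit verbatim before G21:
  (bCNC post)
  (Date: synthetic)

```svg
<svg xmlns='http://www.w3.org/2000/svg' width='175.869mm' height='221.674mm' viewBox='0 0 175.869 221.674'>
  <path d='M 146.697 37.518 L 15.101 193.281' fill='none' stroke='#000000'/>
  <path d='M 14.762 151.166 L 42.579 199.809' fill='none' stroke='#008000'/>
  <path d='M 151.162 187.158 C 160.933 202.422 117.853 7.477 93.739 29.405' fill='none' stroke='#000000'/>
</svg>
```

(bCNC post)
(Date: synthetic)
G21
G90
G0 X146.697 Y184.156
M3 S307
G01 X15.101 Y28.393 F3766
M5
G0 X14.762 Y70.508
M3 S528
G01 X42.579 Y21.865 F1383
M5
G0 X151.162 Y34.516
M3 S307
G01 X151.257 Y47.166 F3766
G01 X142.115 Y89.766
G01 X127.183 Y141.817
G01 X109.909 Y182.818
G01 X93.739 Y192.269
M5

viewBox `0 0 175.869 221.674` with mm width/height → 1 unit = 1 mm. Flip: y_m = 221.674 − y_svg.

**Shape 1** — `<path>` line segment, stroke `#000000` → engrave (S307, F3766). Machine vertices: (146.697,184.156) → (15.101,28.393). Open path.

**Shape 2** — `<path>` line segment, stroke `#008000` → score (S528, F1383). Machine vertices: (14.762,70.508) → (42.579,21.865). Open path.

**Shape 3** — `<path>` cubic bezier, stroke `#000000` → engrave (S307, F3766). Control points (SVG): P0=(151.162,187.158), P1=(160.933,202.422), P2=(117.853,7.477), P3=(93.739,29.405); sampled at t=k/5. Machine vertices: (151.162,34.516) → (151.257,47.166) → (142.115,89.766) → (127.183,141.817) → (109.909,182.818) → (93.739,192.269). Open path.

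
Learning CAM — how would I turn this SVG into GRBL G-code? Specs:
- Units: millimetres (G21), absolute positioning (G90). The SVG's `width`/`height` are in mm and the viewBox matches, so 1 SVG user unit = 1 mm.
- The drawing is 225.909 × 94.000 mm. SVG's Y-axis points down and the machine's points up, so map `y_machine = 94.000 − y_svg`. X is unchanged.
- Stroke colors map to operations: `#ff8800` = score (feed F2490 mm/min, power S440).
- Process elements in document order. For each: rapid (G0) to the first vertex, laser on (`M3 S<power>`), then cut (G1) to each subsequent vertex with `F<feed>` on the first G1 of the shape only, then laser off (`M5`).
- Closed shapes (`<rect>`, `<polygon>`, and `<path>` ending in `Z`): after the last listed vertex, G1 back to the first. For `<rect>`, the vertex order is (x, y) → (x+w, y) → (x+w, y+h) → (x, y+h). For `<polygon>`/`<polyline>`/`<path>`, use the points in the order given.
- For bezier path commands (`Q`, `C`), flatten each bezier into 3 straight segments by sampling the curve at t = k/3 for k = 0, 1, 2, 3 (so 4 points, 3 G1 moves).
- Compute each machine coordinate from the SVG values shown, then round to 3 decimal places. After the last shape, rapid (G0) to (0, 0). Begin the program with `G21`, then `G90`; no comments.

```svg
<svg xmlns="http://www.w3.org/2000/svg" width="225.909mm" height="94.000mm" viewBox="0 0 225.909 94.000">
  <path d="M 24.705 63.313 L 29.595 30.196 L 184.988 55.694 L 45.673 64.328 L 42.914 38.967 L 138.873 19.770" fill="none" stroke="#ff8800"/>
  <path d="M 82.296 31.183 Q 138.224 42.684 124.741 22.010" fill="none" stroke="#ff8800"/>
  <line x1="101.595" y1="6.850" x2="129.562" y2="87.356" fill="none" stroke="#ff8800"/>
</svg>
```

G21
G90
G0 X24.705 Y30.687
M3 S440
G1 X29.595 Y63.804 F2490
G1 X184.988 Y38.306
G1 X45.673 Y29.672
G1 X42.914 Y55.033
G1 X138.873 Y74.230
M5
G0 X82.296 Y62.817
M3 S440
G1 X111.869 Y58.725 F2490
G1 X126.017 Y61.782
G1 X124.741 Y71.990
M5
G0 X101.595 Y87.150
M3 S440
G1 X129.562 Y6.644 F2490
M5
G0 X0.000 Y0.000

Since the viewBox matches the mm dimensions, user units are millimetres directly. The only transform is the Y-flip y_m = 94.000 − y_svg.

Shape 1 is a open polyline drawn with `<path>`. Its stroke #ff8800 means score at S440, F2490. After flipping Y the toolpath is (24.705,30.687) → (29.595,63.804) → (184.988,38.306) → (45.673,29.672) → (42.914,55.033) → (138.873,74.230).

Shape 2 is a quadratic bezier drawn with `<path>`. Its stroke #ff8800 means score at S440, F2490. After flipping Y the toolpath is (82.296,62.817) → (111.869,58.725) → (126.017,61.782) → (124.741,71.990).

Shape 3 is a line segment drawn with `<line>`. Its stroke #ff8800 means score at S440, F2490. After flipping Y the toolpath is (101.595,87.150) → (129.562,6.644).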